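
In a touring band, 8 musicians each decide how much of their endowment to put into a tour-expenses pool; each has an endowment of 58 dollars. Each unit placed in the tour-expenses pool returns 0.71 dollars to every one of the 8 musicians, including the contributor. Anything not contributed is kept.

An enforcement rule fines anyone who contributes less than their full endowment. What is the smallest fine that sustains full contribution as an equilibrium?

16.82 dollars

Given the others contribute fully, the best deviation is to contribute 0 (any partial contribution still incurs the fine and gives up units whose private return 0.71 is below 1).
Deviating from 58 to 0 saves 58 dollars but forfeits the deviator's share of the drop in the tour-expenses pool: 0.71 × 58 = 41.18.
So the deviation gain is 58 − 41.18 = 16.82, and the fine must be at least 16.82 dollars to wipe it out.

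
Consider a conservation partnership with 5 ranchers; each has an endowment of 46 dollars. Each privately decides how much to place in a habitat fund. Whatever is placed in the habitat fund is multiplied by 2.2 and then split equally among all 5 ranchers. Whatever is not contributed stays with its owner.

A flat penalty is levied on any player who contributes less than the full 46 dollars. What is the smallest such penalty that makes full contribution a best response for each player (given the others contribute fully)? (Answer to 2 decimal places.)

25.76 dollars

Given the others contribute fully, the best deviation is to contribute 0 (any partial contribution still incurs the fine and gives up units whose private return 0.4400 is below 1).
Deviating from 46 to 0 saves 46 dollars but forfeits the deviator's share of the drop in the habitat fund: 2.2/5 × 46 = 20.24.
So the deviation gain is 46 − 20.24 = 25.76, and the fine must be at least 25.76 dollars to wipe it out.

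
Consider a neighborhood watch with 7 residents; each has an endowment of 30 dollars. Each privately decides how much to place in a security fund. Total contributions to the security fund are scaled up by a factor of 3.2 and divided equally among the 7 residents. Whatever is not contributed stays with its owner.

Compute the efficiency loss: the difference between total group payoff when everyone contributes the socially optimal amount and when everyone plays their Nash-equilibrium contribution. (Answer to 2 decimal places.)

Each contributed unit returns 3.2/7 = 0.4571 to its contributor — below 1 — so contributing 0 is dominant for every player. At the Nash equilibrium everyone keeps their 30, and the group total is 7 × 30 = 210.
Each contributed unit returns 3.200 to the group as a whole (0.4571 to each of 7 players), which exceeds 1, so the social optimum is full contribution: group total = 3.200 × 210 = 672.00.
Efficiency loss = 672.00 − 210 = 462.00.

462.00 dollars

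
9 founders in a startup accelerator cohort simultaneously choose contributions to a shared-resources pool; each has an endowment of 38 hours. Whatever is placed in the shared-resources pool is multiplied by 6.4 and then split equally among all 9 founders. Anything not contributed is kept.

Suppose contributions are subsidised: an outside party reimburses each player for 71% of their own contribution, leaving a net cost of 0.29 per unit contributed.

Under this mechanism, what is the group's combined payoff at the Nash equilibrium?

Under the mechanism each unit contributed yields (6.4/9) / 0.29 = 2.4521 back to its contributor per unit of net cost, which exceeds 1, making full contribution the dominant choice for everyone.
So the Nash equilibrium is full contribution by all 9; the group earns 9 × (38 × 0.71 + 6.4 × 38) = 2431.62.

2431.62 hours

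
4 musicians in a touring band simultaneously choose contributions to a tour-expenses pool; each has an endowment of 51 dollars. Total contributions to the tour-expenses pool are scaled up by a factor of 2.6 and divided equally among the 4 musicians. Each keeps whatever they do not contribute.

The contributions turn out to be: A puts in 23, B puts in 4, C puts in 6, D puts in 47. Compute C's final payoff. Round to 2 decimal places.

97.00 dollars

Total contributed: 23 + 4 + 6 + 47 = 80.
Each receives 2.6 × 80 / 4 = 52.00 from the tour-expenses pool.
C keeps 51 − 6 = 45, so C's payoff is 45 + 52.00 = 97.00.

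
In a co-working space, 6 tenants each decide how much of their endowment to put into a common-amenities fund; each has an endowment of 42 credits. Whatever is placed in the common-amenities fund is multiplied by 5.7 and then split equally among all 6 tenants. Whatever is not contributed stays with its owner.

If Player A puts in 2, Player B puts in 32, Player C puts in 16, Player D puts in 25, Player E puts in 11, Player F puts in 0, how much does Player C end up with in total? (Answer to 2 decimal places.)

107.70 credits

Total contributed: 2 + 32 + 16 + 25 + 11 + 0 = 86.
Each receives 5.7 × 86 / 6 = 81.70 from the common-amenities fund.
Player C keeps 42 − 16 = 26, so Player C's payoff is 26 + 81.70 = 107.70.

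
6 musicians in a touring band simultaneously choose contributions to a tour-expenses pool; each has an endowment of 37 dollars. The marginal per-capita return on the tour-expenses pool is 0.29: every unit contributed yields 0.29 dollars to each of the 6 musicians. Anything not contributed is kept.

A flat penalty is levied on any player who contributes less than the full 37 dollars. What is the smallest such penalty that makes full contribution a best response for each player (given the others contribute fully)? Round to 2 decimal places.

Given the others contribute fully, the best deviation is to contribute 0 (any partial contribution still incurs the fine and gives up units whose private return 0.29 is below 1).
Deviating from 37 to 0 saves 37 dollars but forfeits the deviator's share of the drop in the tour-expenses pool: 0.29 × 37 = 10.73.
So the deviation gain is 37 − 10.73 = 26.27, and the fine must be at least 26.27 dollars to wipe it out.

26.27 dollars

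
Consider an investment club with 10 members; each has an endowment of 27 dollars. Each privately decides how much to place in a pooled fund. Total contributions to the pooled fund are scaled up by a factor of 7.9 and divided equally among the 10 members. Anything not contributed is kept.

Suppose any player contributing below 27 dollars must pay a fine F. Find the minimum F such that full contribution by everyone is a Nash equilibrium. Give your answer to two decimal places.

Given the others contribute fully, the best deviation is to contribute 0 (any partial contribution still incurs the fine and gives up units whose private return 0.7900 is below 1).
Deviating from 27 to 0 saves 27 dollars but forfeits the deviator's share of the drop in the pooled fund: 7.9/10 × 27 = 21.33.
So the deviation gain is 27 − 21.33 = 5.67, and the fine must be at least 5.67 dollars to wipe it out.

5.67 dollars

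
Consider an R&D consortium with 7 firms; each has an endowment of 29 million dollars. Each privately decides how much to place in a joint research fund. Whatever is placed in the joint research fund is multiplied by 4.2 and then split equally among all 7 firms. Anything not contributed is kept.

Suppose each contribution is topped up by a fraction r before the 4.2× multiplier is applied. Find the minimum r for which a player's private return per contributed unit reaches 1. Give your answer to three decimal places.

0.667

With matching at rate r, one contributed unit becomes (1 + r) in the joint research fund and returns 4.2 × (1 + r) / 7 to the contributor.
Setting this equal to 1: 1 + r = 7/4.2 = 1.6667.
So the minimum matching rate is r = 1.6667 − 1 = 0.667.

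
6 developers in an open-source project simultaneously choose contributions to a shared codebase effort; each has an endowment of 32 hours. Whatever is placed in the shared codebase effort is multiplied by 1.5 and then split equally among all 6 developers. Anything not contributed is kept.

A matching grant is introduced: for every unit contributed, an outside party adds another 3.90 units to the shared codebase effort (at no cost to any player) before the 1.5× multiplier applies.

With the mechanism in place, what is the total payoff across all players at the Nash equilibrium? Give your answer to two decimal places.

The effective private return per unit is now 1.5 × 4.90 / 6 = 1.2250 > 1, so every player's dominant strategy flips to full contribution.
So the Nash equilibrium is full contribution by all 6; the group earns 1.5 × 4.90 × 192 = 1411.20.

1411.20 hours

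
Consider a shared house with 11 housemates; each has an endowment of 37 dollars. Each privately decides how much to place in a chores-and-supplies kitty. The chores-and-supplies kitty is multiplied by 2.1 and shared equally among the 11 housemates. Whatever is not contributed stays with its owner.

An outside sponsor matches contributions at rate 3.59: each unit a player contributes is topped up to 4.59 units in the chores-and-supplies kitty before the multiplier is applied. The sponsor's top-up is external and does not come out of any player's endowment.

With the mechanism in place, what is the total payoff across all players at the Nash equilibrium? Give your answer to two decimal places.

407.00 dollars

Even with the mechanism, each unit contributed returns only 2.1 × 4.59 / 11 = 0.8763 per unit of net cost, so contributing nothing is still dominant.
At the Nash equilibrium no one contributes; group total payoff = 11 × 37 = 407.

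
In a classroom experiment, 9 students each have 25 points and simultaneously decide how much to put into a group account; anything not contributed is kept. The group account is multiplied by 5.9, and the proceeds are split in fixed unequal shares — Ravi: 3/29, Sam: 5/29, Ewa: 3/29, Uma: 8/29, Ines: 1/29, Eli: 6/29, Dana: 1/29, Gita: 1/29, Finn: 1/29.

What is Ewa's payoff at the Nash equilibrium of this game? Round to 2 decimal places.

70.78 points

For player j, contributing a unit is worthwhile iff 5.9 × (j's share) ≥ 1, i.e. iff j's share is at least 0.1695.
The shares above 0.1695 belong to Sam, Uma and Eli, contributing 25 each; the remaining 6 contribute 0. Total contributed: 75.
Ewa keeps 25 and receives 5.9 × 75 × 3/29 = 45.78 from the group account, for a payoff of 70.78.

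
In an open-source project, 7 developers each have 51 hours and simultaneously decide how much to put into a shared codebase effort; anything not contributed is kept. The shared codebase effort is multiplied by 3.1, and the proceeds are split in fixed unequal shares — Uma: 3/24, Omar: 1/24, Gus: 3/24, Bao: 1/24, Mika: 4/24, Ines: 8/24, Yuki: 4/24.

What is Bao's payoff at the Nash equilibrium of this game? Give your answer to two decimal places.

57.59 hours

Each unit j contributes comes back to j as 3.1 × (j's share), so j prefers to contribute only if that share exceeds 1/3.1 = 0.3226; otherwise keeping the unit dominates.
The only share above 0.3226 is Ines's 8/24, contributing 51; the remaining 6 contribute 0. Total contributed: 51.
Bao keeps 51 and receives 3.1 × 51 × 1/24 = 6.59 from the shared codebase effort, for a payoff of 57.59.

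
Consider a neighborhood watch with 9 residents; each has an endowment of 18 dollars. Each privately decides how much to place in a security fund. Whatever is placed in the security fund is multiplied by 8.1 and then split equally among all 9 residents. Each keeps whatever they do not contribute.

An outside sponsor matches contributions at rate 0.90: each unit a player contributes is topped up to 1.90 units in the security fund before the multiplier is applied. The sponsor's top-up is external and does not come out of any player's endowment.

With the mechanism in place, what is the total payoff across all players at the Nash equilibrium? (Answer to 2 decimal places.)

2493.18 dollars

Under the mechanism each unit contributed yields 8.1 × 1.90 / 9 = 1.7100 back to its contributor per unit of net cost, which exceeds 1, making full contribution the dominant choice for everyone.
So the Nash equilibrium is full contribution by all 9; the group earns 8.1 × 1.90 × 162 = 2493.18.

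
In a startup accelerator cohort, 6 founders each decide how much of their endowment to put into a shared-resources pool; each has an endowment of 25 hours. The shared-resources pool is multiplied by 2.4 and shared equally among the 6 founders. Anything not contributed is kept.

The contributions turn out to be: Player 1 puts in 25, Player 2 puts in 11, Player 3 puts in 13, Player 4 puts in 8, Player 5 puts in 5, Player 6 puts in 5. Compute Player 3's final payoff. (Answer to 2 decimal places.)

38.80 hours

Total contributed: 25 + 11 + 13 + 8 + 5 + 5 = 67.
Each receives 2.4 × 67 / 6 = 26.80 from the shared-resources pool.
Player 3 keeps 25 − 13 = 12, so Player 3's payoff is 12 + 26.80 = 38.80.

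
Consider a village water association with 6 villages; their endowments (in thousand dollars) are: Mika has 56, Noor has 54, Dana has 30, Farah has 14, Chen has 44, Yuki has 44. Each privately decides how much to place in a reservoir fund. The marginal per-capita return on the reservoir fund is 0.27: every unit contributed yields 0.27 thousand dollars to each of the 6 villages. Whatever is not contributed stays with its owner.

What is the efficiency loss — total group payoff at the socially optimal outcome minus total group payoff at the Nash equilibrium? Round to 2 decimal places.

The private return per contributed unit is 0.27 < 1 for everyone, so the Nash equilibrium is zero contribution and the group total is Σ E_j = 56 + 54 + 30 + 14 + 44 + 44 = 242.
Each contributed unit returns 1.620 to the group, so the social optimum is full contribution by everyone: group total = 1.620 × 242 = 392.04.
Efficiency loss = (1.620 − 1) × 242 = 150.04.

150.04 thousand dollars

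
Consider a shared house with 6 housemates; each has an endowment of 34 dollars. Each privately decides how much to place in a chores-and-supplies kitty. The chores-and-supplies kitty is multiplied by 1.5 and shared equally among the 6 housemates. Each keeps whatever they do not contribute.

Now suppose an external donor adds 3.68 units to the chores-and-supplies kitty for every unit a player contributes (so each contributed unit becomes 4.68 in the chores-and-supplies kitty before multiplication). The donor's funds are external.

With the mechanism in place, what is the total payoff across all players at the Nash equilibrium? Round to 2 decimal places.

1432.08 dollars

With the mechanism, a contributed unit returns 1.5 × 4.68 / 6 = 1.1700 per unit of net cost to the contributor — now above 1 — so contributing fully is weakly dominant for every player.
At the Nash equilibrium everyone contributes 34. Group total payoff = 1.5 × 4.68 × 204 = 1432.08.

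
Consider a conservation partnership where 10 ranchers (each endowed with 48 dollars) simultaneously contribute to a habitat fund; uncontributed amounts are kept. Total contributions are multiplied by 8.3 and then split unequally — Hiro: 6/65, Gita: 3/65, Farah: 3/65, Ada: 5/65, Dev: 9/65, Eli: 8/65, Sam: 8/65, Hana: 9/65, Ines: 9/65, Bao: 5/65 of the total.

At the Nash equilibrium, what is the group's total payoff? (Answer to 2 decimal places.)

Player j's private return per contributed unit is 8.3 × (j's share). Contributing is weakly dominant for j when that share is at least 1/8.3 = 0.1205, and contributing 0 is dominant otherwise.
Dev, Eli, Sam, Hana and Ines clear that bar, contributing 48 each; the remaining 5 contribute 0. Total contributed: 240.
The habitat fund pays out 8.3 × 240 = 1992.00 in total (split across the unequal shares, but the aggregate is all that matters for the group sum).
The 5 free-riders keep 48 each, adding 240. Group total = 240 + 1992.00 = 2232.00.

2232.00 dollars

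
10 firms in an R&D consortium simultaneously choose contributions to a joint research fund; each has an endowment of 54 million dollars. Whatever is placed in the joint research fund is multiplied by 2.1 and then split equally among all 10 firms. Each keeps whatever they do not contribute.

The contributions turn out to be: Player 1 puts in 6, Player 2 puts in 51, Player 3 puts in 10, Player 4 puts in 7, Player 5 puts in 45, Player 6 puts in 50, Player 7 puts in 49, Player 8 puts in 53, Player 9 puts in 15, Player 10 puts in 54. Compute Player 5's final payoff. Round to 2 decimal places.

Total contributed: 6 + 51 + 10 + 7 + 45 + 50 + 49 + 53 + 15 + 54 = 340.
Each receives 2.1 × 340 / 10 = 71.40 from the joint research fund.
Player 5 keeps 54 − 45 = 9, so Player 5's payoff is 9 + 71.40 = 80.40.

80.40 million dollars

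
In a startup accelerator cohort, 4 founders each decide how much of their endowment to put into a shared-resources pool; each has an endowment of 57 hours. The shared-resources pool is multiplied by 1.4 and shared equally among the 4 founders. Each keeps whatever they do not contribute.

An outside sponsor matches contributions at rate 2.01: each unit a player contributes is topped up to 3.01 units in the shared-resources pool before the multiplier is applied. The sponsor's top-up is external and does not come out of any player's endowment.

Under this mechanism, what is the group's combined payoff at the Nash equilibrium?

Under the mechanism each unit contributed yields 1.4 × 3.01 / 4 = 1.0535 back to its contributor per unit of net cost, which exceeds 1, making full contribution the dominant choice for everyone.
At the Nash equilibrium everyone contributes 57. Group total payoff = 1.4 × 3.01 × 228 = 960.79.

960.79 hours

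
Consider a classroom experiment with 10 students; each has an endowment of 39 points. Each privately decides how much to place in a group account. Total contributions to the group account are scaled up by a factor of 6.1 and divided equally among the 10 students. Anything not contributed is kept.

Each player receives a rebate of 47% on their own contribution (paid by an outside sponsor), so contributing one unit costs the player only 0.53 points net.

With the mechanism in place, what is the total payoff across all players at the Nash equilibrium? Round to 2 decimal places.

The effective private return per unit is now (6.1/10) / 0.53 = 1.1509 > 1, so every player's dominant strategy flips to full contribution.
At the Nash equilibrium everyone contributes 39. Group total payoff = 10 × (39 × 0.47 + 6.1 × 39) = 2562.30.

2562.30 points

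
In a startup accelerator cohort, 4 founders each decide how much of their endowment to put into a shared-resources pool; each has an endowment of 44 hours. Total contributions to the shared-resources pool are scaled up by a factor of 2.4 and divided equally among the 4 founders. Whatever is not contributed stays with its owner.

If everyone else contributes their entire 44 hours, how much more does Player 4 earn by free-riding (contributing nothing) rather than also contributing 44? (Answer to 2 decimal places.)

17.60 hours

Switching from a contribution of 44 to 0 lets Player 4 keep an extra 44 hours, but lowers the shared-resources pool by 44, which costs Player 4 their own share of that drop: 2.4/4 × 44 = 26.40.
Net gain = 44 − 26.40 = 17.60. The private return per contributed unit (0.6000) is below 1, so free-riding is indeed the best response regardless of what the others do.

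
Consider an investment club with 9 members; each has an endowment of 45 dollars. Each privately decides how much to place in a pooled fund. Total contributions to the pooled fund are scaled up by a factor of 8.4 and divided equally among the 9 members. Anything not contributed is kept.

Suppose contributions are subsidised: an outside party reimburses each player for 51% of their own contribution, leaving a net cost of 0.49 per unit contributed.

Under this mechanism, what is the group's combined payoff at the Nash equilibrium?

3608.55 dollars

With the mechanism, a contributed unit returns (8.4/9) / 0.49 = 1.9048 per unit of net cost to the contributor — now above 1 — so contributing fully is weakly dominant for every player.
So the Nash equilibrium is full contribution by all 9; the group earns 9 × (45 × 0.51 + 8.4 × 45) = 3608.55.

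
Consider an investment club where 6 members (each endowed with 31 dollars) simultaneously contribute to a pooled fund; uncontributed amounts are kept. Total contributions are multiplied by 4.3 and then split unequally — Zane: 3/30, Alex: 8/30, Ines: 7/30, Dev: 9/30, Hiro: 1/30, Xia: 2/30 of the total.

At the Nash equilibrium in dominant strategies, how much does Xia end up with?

57.66 dollars

Each unit j contributes comes back to j as 4.3 × (j's share), so j prefers to contribute only if that share exceeds 1/4.3 = 0.2326; otherwise keeping the unit dominates.
Alex, Ines and Dev clear that bar, contributing 31 each; the remaining 3 contribute 0. Total contributed: 93.
Xia keeps 31 and receives 4.3 × 93 × 2/30 = 26.66 from the pooled fund, for a payoff of 57.66.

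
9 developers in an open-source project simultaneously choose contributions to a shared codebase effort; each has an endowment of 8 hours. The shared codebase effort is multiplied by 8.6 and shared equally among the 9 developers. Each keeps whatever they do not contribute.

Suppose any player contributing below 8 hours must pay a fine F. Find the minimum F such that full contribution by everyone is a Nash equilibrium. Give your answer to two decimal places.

0.36 hours

Given the others contribute fully, the best deviation is to contribute 0 (any partial contribution still incurs the fine and gives up units whose private return 0.9556 is below 1).
Deviating from 8 to 0 saves 8 hours but forfeits the deviator's share of the drop in the shared codebase effort: 8.6/9 × 8 = 7.64.
So the deviation gain is 8 − 7.64 = 0.36, and the fine must be at least 0.36 hours to wipe it out.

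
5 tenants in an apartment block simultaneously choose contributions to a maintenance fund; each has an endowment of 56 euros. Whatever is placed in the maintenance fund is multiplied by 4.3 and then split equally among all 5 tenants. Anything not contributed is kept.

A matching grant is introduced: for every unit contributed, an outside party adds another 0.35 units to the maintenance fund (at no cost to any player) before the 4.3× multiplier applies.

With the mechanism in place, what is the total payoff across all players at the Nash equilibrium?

Under the mechanism each unit contributed yields 4.3 × 1.35 / 5 = 1.1610 back to its contributor per unit of net cost, which exceeds 1, making full contribution the dominant choice for everyone.
So the Nash equilibrium is full contribution by all 5; the group earns 4.3 × 1.35 × 280 = 1625.40.

1625.40 euros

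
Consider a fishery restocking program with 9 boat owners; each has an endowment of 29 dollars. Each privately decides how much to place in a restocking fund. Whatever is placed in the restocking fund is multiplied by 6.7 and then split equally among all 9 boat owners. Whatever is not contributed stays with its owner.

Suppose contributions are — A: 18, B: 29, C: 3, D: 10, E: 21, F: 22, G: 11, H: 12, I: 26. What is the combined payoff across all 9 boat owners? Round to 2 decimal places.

1127.40 dollars

Total contributed: 18 + 29 + 3 + 10 + 21 + 22 + 11 + 12 + 26 = 152; total kept: 9 × 29 − 152 = 109.
The restocking fund pays out 6.7 × 152 = 1018.40 in aggregate.
Group total = 109 + 1018.40 = 1127.40.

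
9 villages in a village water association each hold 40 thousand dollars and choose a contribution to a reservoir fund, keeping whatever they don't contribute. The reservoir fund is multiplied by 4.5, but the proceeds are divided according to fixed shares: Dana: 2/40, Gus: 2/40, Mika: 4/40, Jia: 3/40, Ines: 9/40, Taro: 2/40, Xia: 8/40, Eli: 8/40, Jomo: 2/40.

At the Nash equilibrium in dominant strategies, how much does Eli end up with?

76.00 thousand dollars

A player with share s gets back 4.5·s per unit contributed, so full contribution is dominant for anyone with s > 1/4.5 = 0.2222 and zero contribution is dominant for anyone below.
Only Ines (9/40) clears that bar, contributing 40; the remaining 8 contribute 0. Total contributed: 40.
Eli keeps 40 and receives 4.5 × 40 × 8/40 = 36.00 from the reservoir fund, for a payoff of 76.00.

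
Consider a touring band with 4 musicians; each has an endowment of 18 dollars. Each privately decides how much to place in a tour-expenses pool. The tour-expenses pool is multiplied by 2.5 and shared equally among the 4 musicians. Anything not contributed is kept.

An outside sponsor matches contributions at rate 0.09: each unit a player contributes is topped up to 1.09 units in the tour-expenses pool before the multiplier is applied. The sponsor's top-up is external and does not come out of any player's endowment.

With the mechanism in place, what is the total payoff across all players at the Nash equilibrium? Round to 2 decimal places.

The effective private return is 2.5 × 1.09 / 4 = 0.6813, which is still under 1, so the mechanism doesn't change anyone's dominant strategy: zero contribution.
Everyone keeps their endowment and the group total is 4 × 18 = 72.

72.00 dollars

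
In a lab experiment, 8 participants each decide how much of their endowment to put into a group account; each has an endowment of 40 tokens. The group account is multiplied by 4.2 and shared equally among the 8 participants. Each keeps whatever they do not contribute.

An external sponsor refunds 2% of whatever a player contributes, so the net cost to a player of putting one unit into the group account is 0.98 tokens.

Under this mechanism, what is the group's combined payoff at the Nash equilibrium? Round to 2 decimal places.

The effective private return is (4.2/8) / 0.98 = 0.5357, which is still under 1, so the mechanism doesn't change anyone's dominant strategy: zero contribution.
Everyone keeps their endowment and the group total is 8 × 40 = 320.

320.00 tokens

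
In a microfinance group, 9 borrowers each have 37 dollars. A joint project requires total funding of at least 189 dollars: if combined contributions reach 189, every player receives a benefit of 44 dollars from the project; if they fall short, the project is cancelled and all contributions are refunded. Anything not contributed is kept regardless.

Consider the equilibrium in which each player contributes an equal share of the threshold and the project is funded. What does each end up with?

60 dollars

Equal share of the threshold: 189/9 = 21.
At this profile no one gains by cutting their contribution: any cut drops the total below 189, the project is cancelled, contributions are refunded, and the deviator ends with 37, which is less than 37 − 21 + 44 = 60. Contributing more than 21 just wastes the excess. So contributing exactly 21 is a best response.
Each player's payoff: 37 − 21 + 44 = 60.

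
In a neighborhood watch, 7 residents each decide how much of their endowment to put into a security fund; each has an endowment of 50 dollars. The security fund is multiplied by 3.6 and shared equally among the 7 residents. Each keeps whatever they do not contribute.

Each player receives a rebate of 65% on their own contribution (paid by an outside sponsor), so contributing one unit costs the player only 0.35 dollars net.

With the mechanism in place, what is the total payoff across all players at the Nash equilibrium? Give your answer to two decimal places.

1487.50 dollars

The effective private return per unit is now (3.6/7) / 0.35 = 1.4694 > 1, so every player's dominant strategy flips to full contribution.
At the Nash equilibrium everyone contributes 50. Group total payoff = 7 × (50 × 0.65 + 3.6 × 50) = 1487.50.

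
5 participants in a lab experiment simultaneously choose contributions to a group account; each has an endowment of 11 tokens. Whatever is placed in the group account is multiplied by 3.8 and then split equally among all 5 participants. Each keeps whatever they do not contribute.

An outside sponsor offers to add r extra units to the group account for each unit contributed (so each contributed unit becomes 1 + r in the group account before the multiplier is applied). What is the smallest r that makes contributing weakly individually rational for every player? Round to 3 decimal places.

With matching at rate r, one contributed unit becomes (1 + r) in the group account and returns 3.8 × (1 + r) / 5 to the contributor.
Setting this equal to 1: 1 + r = 5/3.8 = 1.3158.
So the minimum matching rate is r = 1.3158 − 1 = 0.316.

0.316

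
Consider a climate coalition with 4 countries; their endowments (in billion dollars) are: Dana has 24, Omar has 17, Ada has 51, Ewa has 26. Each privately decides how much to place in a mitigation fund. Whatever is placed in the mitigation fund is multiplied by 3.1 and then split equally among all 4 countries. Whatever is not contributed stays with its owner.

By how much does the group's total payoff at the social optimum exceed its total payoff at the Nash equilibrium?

The private return per contributed unit is 3.1/4 = 0.7750 < 1 for every player regardless of endowment, so the Nash equilibrium is zero contribution and the group total is Σ E_j = 24 + 17 + 51 + 26 = 118.
Each contributed unit returns 3.100 to the group, so the social optimum is full contribution by everyone: group total = 3.100 × 118 = 365.80.
Efficiency loss = (3.100 − 1) × 118 = 247.80.

247.80 billion dollars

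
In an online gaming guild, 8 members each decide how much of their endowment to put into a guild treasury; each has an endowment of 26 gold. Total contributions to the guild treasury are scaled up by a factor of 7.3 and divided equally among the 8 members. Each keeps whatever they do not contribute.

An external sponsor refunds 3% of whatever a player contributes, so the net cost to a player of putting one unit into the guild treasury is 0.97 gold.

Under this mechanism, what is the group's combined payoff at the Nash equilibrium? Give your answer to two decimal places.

The effective private return is (7.3/8) / 0.97 = 0.9407, which is still under 1, so the mechanism doesn't change anyone's dominant strategy: zero contribution.
At the Nash equilibrium no one contributes; group total payoff = 8 × 26 = 208.

208.00 gold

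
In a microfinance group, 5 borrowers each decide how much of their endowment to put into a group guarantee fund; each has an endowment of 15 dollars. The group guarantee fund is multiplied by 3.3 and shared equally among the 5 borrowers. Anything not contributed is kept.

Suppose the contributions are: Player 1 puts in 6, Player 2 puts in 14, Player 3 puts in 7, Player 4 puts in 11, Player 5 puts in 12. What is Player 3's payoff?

Total contributed: 6 + 14 + 7 + 11 + 12 = 50.
Each receives 3.3 × 50 / 5 = 33.00 from the group guarantee fund.
Player 3 keeps 15 − 7 = 8, so Player 3's payoff is 8 + 33.00 = 41.00.

41.00 dollars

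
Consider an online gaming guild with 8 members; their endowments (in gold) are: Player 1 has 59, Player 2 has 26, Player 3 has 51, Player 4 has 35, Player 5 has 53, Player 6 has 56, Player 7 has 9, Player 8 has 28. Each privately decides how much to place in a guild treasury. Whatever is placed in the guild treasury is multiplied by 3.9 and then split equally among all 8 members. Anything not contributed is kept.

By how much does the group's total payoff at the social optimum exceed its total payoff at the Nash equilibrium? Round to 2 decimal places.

919.30 gold

The private return per contributed unit is 3.9/8 = 0.4875 < 1 for every player regardless of endowment, so the Nash equilibrium is zero contribution and the group total is Σ E_j = 59 + 26 + 51 + 35 + 53 + 56 + 9 + 28 = 317.
Each contributed unit returns 3.900 to the group, so the social optimum is full contribution by everyone: group total = 3.900 × 317 = 1236.30.
Efficiency loss = (3.900 − 1) × 317 = 919.30.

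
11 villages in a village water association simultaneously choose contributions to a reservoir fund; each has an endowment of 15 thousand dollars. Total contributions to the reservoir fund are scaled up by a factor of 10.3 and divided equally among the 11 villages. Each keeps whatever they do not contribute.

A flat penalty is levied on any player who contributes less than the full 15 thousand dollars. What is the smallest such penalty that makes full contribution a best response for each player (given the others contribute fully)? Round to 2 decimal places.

0.95 thousand dollars

Given the others contribute fully, the best deviation is to contribute 0 (any partial contribution still incurs the fine and gives up units whose private return 0.9364 is below 1).
Deviating from 15 to 0 saves 15 thousand dollars but forfeits the deviator's share of the drop in the reservoir fund: 10.3/11 × 15 = 14.05.
So the deviation gain is 15 − 14.05 = 0.95, and the fine must be at least 0.95 thousand dollars to wipe it out.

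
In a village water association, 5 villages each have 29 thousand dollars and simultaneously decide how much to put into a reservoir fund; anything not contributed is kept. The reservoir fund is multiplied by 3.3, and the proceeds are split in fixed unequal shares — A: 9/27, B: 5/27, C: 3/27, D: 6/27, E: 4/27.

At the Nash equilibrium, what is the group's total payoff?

211.70 thousand dollars

A player with share s gets back 3.3·s per unit contributed, so full contribution is dominant for anyone with s > 1/3.3 = 0.3030 and zero contribution is dominant for anyone below.
Only A (9/27) clears that bar, contributing 29; the remaining 4 contribute 0. Total contributed: 29.
The reservoir fund pays out 3.3 × 29 = 95.70 in total (split across the unequal shares, but the aggregate is all that matters for the group sum).
The 4 free-riders keep 29 each, adding 116. Group total = 116 + 95.70 = 211.70.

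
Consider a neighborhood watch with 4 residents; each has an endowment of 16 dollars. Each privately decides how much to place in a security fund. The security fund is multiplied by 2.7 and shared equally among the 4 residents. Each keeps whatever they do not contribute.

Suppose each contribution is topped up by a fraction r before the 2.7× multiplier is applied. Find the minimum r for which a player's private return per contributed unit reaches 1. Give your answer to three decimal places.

0.481

With matching at rate r, one contributed unit becomes (1 + r) in the security fund and returns 2.7 × (1 + r) / 4 to the contributor.
Setting this equal to 1: 1 + r = 4/2.7 = 1.4815.
So the minimum matching rate is r = 1.4815 − 1 = 0.481.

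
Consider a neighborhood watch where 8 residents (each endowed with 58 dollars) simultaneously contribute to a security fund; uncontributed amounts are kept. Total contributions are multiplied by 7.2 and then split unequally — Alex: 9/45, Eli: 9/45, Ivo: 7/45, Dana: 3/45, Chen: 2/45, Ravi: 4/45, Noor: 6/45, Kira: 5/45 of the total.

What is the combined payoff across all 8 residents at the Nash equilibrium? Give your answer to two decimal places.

For player j, contributing a unit is worthwhile iff 7.2 × (j's share) ≥ 1, i.e. iff j's share is at least 0.1389.
Alex, Eli and Ivo clear that bar, contributing 58 each; the remaining 5 contribute 0. Total contributed: 174.
The security fund pays out 7.2 × 174 = 1252.80 in total (split across the unequal shares, but the aggregate is all that matters for the group sum).
The 5 free-riders keep 58 each, adding 290. Group total = 290 + 1252.80 = 1542.80.

1542.80 dollars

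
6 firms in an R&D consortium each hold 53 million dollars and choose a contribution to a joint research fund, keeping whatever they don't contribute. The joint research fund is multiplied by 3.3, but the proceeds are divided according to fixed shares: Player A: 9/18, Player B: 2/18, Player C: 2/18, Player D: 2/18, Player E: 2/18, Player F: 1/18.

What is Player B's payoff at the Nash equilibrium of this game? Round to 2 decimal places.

72.43 million dollars

Player j's private return per contributed unit is 3.3 × (j's share). Contributing is weakly dominant for j when that share is at least 1/3.3 = 0.3030, and contributing 0 is dominant otherwise.
Player A alone (share 9/18) is above the threshold, contributing 53; the remaining 5 contribute 0. Total contributed: 53.
Player B keeps 53 and receives 3.3 × 53 × 2/18 = 19.43 from the joint research fund, for a payoff of 72.43.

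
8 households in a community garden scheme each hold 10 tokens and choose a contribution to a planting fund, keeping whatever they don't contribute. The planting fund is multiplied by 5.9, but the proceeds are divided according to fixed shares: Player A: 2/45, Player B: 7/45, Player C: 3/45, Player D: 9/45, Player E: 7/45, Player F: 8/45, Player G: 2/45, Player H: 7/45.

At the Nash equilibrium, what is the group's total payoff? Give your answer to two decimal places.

178.00 tokens

Player j's private return per contributed unit is 5.9 × (j's share). Contributing is weakly dominant for j when that share is at least 1/5.9 = 0.1695, and contributing 0 is dominant otherwise.
The shares above 0.1695 belong to Player D and Player F, contributing 10 each; the remaining 6 contribute 0. Total contributed: 20.
The planting fund pays out 5.9 × 20 = 118.00 in total (split across the unequal shares, but the aggregate is all that matters for the group sum).
The 6 free-riders keep 10 each, adding 60. Group total = 60 + 118.00 = 178.00.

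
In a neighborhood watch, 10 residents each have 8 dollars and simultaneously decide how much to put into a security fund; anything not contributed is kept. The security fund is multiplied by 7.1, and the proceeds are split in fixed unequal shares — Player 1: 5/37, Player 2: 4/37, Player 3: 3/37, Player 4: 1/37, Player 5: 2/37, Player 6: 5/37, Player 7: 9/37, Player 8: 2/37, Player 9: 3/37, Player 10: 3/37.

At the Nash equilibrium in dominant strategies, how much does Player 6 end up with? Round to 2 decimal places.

15.68 dollars

For player j, contributing a unit is worthwhile iff 7.1 × (j's share) ≥ 1, i.e. iff j's share is at least 0.1408.
The only share above 0.1408 is Player 7's 9/37, contributing 8; the remaining 9 contribute 0. Total contributed: 8.
Player 6 keeps 8 and receives 7.1 × 8 × 5/37 = 7.68 from the security fund, for a payoff of 15.68.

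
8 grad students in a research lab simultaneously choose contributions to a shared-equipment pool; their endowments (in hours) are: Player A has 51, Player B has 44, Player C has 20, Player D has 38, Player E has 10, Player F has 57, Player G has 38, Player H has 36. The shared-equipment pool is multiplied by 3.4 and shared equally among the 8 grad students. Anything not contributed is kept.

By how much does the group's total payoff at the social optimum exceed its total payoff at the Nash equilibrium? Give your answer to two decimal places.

705.60 hours

The private return per contributed unit is 3.4/8 = 0.4250 < 1 for every player regardless of endowment, so the Nash equilibrium is zero contribution and the group total is Σ E_j = 51 + 44 + 20 + 38 + 10 + 57 + 38 + 36 = 294.
Each contributed unit returns 3.400 to the group, so the social optimum is full contribution by everyone: group total = 3.400 × 294 = 999.60.
Efficiency loss = (3.400 − 1) × 294 = 705.60.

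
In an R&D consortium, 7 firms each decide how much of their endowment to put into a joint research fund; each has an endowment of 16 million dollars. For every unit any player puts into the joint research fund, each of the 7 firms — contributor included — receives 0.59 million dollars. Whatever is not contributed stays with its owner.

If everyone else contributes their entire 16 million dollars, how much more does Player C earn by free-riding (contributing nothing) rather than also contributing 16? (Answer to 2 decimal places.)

6.56 million dollars

Switching from a contribution of 16 to 0 lets Player C keep an extra 16 million dollars, but lowers the joint research fund by 16, which costs Player C their own share of that drop: 0.59 × 16 = 9.44.
Net gain = 16 − 9.44 = 6.56. The private return per contributed unit (0.59) is below 1, so free-riding is indeed the best response regardless of what the others do.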